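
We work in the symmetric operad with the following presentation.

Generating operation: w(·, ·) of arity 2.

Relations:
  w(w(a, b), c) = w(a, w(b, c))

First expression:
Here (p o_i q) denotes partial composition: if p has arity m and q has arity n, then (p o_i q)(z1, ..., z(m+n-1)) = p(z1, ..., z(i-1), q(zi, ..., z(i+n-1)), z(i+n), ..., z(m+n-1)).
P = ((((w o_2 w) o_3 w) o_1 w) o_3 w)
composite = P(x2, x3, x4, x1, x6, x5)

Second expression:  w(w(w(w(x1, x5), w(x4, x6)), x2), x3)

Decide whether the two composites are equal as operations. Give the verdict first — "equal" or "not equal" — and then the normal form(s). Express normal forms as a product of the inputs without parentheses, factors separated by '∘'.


Reducing the first expression gives x2 ∘ x3 ∘ x4 ∘ x1 ∘ x6 ∘ x5
Reducing the second expression gives x1 ∘ x5 ∘ x4 ∘ x6 ∘ x2 ∘ x3
They disagree, so not equal.

not equal; the first gives x2 ∘ x3 ∘ x4 ∘ x1 ∘ x6 ∘ x5 and the second x1 ∘ x5 ∘ x4 ∘ x6 ∘ x2 ∘ x3


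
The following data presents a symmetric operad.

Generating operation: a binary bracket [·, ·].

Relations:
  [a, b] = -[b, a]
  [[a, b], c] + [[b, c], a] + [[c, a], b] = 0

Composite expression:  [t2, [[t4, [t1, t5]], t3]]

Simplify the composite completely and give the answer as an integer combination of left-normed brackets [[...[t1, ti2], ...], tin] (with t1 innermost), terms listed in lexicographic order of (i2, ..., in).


[[[[t1, t5], t4], t3], t2]

A multilinear Lie element is pinned by t1-initial words (t1 innermost).
Composite bracket: [t2, [[t4, [t1, t5]], t3]]
Full expansion: 16 signed words from ab - ba (2^4 = 16).
Only words starting with t1 matter:
  the word t1t5t4t3t2 carries sign +1 and contributes +[[[[t1, t5], t4], t3], t2]


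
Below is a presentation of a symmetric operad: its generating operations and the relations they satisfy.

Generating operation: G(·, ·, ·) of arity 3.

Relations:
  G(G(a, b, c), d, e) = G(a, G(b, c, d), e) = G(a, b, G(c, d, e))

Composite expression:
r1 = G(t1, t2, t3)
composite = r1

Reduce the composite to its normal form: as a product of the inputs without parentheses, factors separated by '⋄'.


t1 ⋄ t2 ⋄ t3

The G-tree's shape is irrelevant; the t-reading-order decides.
G(t1, t2, t3) spells out as t1 ⋄ t2 ⋄ t3


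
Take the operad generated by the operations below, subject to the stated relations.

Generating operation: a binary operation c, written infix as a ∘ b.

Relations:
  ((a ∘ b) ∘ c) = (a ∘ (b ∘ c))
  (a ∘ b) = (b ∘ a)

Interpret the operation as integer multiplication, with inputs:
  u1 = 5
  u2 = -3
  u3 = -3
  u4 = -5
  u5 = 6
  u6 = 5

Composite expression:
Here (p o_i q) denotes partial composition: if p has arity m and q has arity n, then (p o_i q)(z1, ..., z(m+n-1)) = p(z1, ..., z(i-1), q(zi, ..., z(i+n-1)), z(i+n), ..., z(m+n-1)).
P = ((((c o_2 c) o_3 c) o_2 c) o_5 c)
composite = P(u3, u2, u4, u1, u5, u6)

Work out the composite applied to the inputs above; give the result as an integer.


(u2 ∘ u4) = 15
(u5 ∘ u6) = 30
(u1 ∘ (u5 ∘ u6)) = 150
((u2 ∘ u4) ∘ (u1 ∘ (u5 ∘ u6))) = 2250
(u3 ∘ ((u2 ∘ u4) ∘ (u1 ∘ (u5 ∘ u6)))) = -6750

-6750


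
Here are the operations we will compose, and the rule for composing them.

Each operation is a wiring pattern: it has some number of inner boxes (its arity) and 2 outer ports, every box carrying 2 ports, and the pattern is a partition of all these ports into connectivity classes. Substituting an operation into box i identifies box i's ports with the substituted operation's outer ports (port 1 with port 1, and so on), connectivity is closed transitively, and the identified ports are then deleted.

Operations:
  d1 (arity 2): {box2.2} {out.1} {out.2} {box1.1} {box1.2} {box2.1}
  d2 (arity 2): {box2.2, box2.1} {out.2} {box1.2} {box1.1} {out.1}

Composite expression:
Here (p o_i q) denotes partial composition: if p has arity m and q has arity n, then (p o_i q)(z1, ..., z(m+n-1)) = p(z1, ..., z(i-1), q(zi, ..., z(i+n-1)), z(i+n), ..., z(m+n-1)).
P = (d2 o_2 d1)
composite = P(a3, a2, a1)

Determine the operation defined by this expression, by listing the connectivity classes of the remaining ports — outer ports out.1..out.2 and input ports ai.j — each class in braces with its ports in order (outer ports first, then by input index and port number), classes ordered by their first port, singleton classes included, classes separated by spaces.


Reachability decides: close wires over d2-identified ports.
composing d1 on (a2, a1), with out.j its own outer ports: {out.1} {out.2} {a1.1} {a1.2} {a2.1} {a2.2}
composing d2 on (a3, a2, a1), with out.j its own outer ports: {out.1} {out.2} {a1.1} {a1.2} {a2.1} {a2.2} {a3.1} {a3.2}

{out.1} {out.2} {a1.1} {a1.2} {a2.1} {a2.2} {a3.1} {a3.2}


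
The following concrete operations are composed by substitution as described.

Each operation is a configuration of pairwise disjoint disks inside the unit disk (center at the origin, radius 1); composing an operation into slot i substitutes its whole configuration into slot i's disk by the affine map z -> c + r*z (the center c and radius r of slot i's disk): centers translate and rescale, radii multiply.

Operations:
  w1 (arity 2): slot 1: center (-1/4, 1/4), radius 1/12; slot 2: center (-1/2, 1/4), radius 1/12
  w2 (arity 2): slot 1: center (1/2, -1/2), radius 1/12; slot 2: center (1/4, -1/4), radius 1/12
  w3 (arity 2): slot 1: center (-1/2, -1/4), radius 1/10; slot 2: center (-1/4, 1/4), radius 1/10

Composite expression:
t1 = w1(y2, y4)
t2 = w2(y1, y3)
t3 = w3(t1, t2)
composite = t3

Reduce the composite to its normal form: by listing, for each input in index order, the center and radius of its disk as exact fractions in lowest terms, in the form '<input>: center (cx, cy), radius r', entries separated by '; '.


y1: center (-1/5, 1/5), radius 1/120; y2: center (-21/40, -9/40), radius 1/120; y3: center (-9/40, 9/40), radius 1/120; y4: center (-11/20, -9/40), radius 1/120

Affine substitution under w3: radii multiply and y-centers shift.
input y2: applying the 2 nested substitutions gives center (-21/40, -9/40), radius 1/120
input y4: applying the 2 nested substitutions gives center (-11/20, -9/40), radius 1/120
input y1: applying the 2 nested substitutions gives center (-1/5, 1/5), radius 1/120
input y3: applying the 2 nested substitutions gives center (-9/40, 9/40), radius 1/120


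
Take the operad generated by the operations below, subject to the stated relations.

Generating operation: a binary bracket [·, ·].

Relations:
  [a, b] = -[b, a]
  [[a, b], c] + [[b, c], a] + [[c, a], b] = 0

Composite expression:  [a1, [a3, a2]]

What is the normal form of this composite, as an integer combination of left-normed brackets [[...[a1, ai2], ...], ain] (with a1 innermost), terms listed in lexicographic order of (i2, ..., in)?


-[[a1, a2], a3] + [[a1, a3], a2]

Antisymmetry and Jacobi reduce to a1-anchored left-normed brackets.
Composite bracket: [a1, [a3, a2]]
The bracket unfolds into 4 signed words via [a, b] = ab - ba (2^2 = 4).
Collect the words opening with a1:
  from a1a2a3, sign -1: term -[[a1, a2], a3]
  from a1a3a2, sign +1: term +[[a1, a3], a2]


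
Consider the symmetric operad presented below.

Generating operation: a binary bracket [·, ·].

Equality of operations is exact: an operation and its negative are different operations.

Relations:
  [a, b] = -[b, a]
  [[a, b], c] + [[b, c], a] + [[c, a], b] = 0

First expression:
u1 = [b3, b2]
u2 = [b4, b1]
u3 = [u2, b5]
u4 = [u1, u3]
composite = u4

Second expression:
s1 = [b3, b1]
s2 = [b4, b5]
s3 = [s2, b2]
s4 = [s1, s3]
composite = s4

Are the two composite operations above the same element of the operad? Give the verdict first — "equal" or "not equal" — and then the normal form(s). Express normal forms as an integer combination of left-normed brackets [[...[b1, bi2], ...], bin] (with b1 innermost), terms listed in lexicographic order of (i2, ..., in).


Normal form of the first expression: -[[[[b1, b4], b5], b2], b3] + [[[[b1, b4], b5], b3], b2]
Normal form of the second expression: [[[[b1, b3], b2], b4], b5] - [[[[b1, b3], b2], b5], b4] - [[[[b1, b3], b4], b5], b2] + [[[[b1, b3], b5], b4], b2]
They disagree, so not equal.

not equal: they reduce to -[[[[b1, b4], b5], b2], b3] + [[[[b1, b4], b5], b3], b2] and [[[[b1, b3], b2], b4], b5] - [[[[b1, b3], b2], b5], b4] - [[[[b1, b3], b4], b5], b2] + [[[[b1, b3], b5], b4], b2]


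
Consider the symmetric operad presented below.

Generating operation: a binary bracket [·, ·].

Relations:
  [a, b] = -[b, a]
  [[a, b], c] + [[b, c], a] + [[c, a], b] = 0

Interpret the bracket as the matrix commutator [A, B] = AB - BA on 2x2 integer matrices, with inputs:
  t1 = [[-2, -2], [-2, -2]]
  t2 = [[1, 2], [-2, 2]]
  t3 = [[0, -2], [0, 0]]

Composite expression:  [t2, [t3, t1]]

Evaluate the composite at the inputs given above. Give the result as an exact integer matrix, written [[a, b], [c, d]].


[[0, -16], [-16, 0]]

[t3, t1] = [[4, 0], [0, -4]]
[t2, [t3, t1]] = [[0, -16], [-16, 0]]


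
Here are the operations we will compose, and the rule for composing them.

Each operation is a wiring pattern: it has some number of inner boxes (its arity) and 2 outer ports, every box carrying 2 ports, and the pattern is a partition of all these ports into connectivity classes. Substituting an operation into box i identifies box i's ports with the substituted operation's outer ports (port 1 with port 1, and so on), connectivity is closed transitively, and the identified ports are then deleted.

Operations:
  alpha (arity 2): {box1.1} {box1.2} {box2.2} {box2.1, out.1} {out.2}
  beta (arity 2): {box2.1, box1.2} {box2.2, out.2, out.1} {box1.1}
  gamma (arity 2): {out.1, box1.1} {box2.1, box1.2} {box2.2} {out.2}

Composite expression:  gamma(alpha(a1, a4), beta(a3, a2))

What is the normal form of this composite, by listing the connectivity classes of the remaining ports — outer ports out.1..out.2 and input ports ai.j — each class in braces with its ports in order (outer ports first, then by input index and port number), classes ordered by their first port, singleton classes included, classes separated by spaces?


{out.1, a4.1} {out.2} {a1.1} {a1.2} {a2.1, a3.2} {a2.2} {a3.1} {a4.2}

After gluing at gamma, chains via deleted ports link the a-ports.
after alpha, the pattern on (a1, a4) reads {out.1, a4.1} {out.2} {a1.1} {a1.2} {a4.2} (out.j = its outer ports)
after beta, the pattern on (a3, a2) reads {out.1, out.2, a2.2} {a2.1, a3.2} {a3.1} (out.j = its outer ports)
after gamma, the pattern on (a1, a4, a3, a2) reads {out.1, a4.1} {out.2} {a1.1} {a1.2} {a2.1, a3.2} {a2.2} {a3.1} {a4.2} (out.j = its outer ports)


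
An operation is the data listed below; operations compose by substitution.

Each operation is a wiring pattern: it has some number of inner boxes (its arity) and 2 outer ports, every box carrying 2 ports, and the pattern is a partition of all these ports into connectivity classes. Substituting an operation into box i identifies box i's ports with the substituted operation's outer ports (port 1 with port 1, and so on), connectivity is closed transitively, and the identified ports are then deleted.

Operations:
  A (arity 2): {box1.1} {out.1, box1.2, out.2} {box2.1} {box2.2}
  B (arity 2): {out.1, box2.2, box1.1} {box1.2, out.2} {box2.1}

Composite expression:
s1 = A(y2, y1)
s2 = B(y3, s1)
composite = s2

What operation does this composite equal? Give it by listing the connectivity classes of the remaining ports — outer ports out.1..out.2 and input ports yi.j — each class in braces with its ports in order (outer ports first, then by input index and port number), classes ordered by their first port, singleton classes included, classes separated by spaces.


{out.1, y2.2, y3.1} {out.2, y3.2} {y1.1} {y1.2} {y2.1}

Two ports join when wires chain via B-identified ports.
after A, the pattern on (y2, y1) reads {out.1, out.2, y2.2} {y1.1} {y1.2} {y2.1} (out.j = its outer ports)
after B, the pattern on (y3, y2, y1) reads {out.1, y2.2, y3.1} {out.2, y3.2} {y1.1} {y1.2} {y2.1} (out.j = its outer ports)


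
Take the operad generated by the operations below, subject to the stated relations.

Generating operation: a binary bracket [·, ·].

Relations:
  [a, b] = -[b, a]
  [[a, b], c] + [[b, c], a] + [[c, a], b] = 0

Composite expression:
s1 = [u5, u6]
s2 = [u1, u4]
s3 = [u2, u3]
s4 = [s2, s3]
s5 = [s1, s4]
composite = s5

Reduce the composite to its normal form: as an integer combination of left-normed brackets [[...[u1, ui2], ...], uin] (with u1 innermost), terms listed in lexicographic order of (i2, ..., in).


-[[[[[u1, u4], u2], u3], u5], u6] + [[[[[u1, u4], u2], u3], u6], u5] + [[[[[u1, u4], u3], u2], u5], u6] - [[[[[u1, u4], u3], u2], u6], u5]

Expand each bracket as ab - ba; the u1-initial words give the coefficients.
Composite bracket: [[u5, u6], [[u1, u4], [u2, u3]]]
Full expansion: 32 signed words from ab - ba (2^5 = 32).
The u1-initial words carry the normal form:
  word u1u4u2u3u5u6 has sign -1, contributing -[[[[[u1, u4], u2], u3], u5], u6]
  word u1u4u2u3u6u5 has sign +1, contributing +[[[[[u1, u4], u2], u3], u6], u5]
  word u1u4u3u2u5u6 has sign +1, contributing +[[[[[u1, u4], u3], u2], u5], u6]
  word u1u4u3u2u6u5 has sign -1, contributing -[[[[[u1, u4], u3], u2], u6], u5]


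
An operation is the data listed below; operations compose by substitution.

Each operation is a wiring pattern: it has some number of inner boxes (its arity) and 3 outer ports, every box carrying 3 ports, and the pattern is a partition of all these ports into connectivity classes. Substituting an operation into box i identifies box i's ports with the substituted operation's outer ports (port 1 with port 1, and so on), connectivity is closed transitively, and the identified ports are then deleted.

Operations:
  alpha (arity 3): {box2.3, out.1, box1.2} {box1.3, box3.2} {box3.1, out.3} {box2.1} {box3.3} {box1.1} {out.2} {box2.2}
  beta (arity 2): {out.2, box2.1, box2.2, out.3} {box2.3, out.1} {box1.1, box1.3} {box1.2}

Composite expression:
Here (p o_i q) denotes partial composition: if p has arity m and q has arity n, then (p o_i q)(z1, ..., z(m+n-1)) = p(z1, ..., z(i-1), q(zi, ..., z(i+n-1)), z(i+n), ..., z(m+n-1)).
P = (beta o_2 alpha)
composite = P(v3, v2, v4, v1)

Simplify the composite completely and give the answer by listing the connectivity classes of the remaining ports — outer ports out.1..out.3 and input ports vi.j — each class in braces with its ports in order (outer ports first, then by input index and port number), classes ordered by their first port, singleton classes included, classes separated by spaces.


{out.1, v1.1} {out.2, out.3, v2.2, v4.3} {v1.2, v2.3} {v1.3} {v2.1} {v3.1, v3.3} {v3.2} {v4.1} {v4.2}

After gluing at beta, chains via deleted ports link the v-ports.
alpha over (v2, v4, v1) gives {out.1, v2.2, v4.3} {out.2} {out.3, v1.1} {v1.2, v2.3} {v1.3} {v2.1} {v4.1} {v4.2}, out.j being that stage's outer ports
beta over (v3, v2, v4, v1) gives {out.1, v1.1} {out.2, out.3, v2.2, v4.3} {v1.2, v2.3} {v1.3} {v2.1} {v3.1, v3.3} {v3.2} {v4.1} {v4.2}, out.j being that stage's outer ports


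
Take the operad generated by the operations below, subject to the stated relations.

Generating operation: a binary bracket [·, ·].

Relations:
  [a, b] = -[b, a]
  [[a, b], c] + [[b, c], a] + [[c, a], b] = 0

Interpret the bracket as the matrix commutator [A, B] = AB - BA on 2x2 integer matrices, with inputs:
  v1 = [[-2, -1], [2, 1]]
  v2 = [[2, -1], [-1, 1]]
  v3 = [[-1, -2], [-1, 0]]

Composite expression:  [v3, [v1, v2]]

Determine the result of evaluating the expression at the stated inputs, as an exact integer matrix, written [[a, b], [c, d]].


[[6, 8], [-7, -6]]

[v1, v2] = [[3, 4], [-1, -3]]
[v3, [v1, v2]] = [[6, 8], [-7, -6]]


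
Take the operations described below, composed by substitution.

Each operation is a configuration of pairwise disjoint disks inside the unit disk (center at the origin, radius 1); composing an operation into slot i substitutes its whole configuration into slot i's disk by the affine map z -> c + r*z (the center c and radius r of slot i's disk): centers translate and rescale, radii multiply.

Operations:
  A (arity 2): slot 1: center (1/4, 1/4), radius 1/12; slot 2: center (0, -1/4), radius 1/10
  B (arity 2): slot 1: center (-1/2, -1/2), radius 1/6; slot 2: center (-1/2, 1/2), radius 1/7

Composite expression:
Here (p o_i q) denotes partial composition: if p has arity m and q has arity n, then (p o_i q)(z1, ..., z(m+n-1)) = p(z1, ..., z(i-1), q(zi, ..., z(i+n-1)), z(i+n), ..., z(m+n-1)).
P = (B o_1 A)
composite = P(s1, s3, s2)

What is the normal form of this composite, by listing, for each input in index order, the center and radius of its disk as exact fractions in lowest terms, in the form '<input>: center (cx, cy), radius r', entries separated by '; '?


s1: center (-11/24, -11/24), radius 1/72; s2: center (-1/2, 1/2), radius 1/7; s3: center (-1/2, -13/24), radius 1/60


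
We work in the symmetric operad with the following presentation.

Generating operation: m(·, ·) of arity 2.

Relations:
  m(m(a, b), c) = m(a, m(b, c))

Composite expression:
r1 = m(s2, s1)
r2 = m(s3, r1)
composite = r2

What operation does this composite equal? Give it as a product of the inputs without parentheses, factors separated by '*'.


s3 * s2 * s1


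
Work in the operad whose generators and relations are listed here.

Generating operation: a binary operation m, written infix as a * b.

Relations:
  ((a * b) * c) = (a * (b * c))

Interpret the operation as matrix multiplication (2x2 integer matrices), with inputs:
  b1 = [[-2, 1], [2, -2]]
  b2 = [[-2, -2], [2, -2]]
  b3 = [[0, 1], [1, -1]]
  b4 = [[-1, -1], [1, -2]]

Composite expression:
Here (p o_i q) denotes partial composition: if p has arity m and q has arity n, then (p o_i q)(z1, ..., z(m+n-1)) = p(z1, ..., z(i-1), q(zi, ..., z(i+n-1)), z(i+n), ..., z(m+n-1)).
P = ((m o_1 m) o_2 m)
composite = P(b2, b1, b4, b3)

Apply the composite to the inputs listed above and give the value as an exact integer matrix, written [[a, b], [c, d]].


[[-4, 6], [-4, 18]]

(b1 * b4) = [[3, 0], [-4, 2]]
(b2 * (b1 * b4)) = [[2, -4], [14, -4]]
((b2 * (b1 * b4)) * b3) = [[-4, 6], [-4, 18]]


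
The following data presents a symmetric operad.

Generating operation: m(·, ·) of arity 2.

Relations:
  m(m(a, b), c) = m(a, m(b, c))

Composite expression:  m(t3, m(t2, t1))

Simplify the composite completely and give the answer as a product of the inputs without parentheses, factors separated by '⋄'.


t3 ⋄ t2 ⋄ t1

Associativity of m dissolves the nesting; only the t-input order survives.
m(t2, t1) collapses to t2 ⋄ t1
m(t3, m(t2, t1)) collapses to t3 ⋄ t2 ⋄ t1


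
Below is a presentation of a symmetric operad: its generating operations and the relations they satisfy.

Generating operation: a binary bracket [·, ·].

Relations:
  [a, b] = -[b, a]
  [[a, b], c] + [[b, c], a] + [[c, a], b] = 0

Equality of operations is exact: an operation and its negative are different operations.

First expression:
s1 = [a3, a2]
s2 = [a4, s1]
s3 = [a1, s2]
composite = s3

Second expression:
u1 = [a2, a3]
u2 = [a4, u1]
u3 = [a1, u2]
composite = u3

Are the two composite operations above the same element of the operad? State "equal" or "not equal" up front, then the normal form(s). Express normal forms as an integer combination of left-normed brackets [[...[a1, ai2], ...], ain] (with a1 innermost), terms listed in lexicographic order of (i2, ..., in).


not equal; the first gives [[[a1, a2], a3], a4] - [[[a1, a3], a2], a4] - [[[a1, a4], a2], a3] + [[[a1, a4], a3], a2] and the second -[[[a1, a2], a3], a4] + [[[a1, a3], a2], a4] + [[[a1, a4], a2], a3] - [[[a1, a4], a3], a2]

The first expression reduces to [[[a1, a2], a3], a4] - [[[a1, a3], a2], a4] - [[[a1, a4], a2], a3] + [[[a1, a4], a3], a2]
The second expression reduces to -[[[a1, a2], a3], a4] + [[[a1, a3], a2], a4] + [[[a1, a4], a2], a3] - [[[a1, a4], a3], a2]
No match — not equal.


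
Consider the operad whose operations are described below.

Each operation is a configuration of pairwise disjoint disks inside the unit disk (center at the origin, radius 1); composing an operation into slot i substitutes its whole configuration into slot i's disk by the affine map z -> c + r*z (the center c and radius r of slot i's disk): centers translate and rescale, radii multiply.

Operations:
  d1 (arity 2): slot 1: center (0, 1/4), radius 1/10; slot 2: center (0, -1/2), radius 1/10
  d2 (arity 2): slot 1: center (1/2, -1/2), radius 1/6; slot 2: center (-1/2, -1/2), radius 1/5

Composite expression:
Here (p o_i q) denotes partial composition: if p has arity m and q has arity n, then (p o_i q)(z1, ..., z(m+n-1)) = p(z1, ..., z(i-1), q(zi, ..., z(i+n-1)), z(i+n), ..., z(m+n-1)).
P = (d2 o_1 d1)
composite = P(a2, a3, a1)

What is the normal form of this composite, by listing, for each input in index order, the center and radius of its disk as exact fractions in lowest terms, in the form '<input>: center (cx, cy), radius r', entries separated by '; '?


Follow each a-input down from d2: c' goes to c + r*c', radius to r*r'.
input a2: applying the 2 nested substitutions gives center (1/2, -11/24), radius 1/60
input a3: applying the 2 nested substitutions gives center (1/2, -7/12), radius 1/60
input a1: applying the 1 nested substitution gives center (-1/2, -1/2), radius 1/5

a1: center (-1/2, -1/2), radius 1/5; a2: center (1/2, -11/24), radius 1/60; a3: center (1/2, -7/12), radius 1/60


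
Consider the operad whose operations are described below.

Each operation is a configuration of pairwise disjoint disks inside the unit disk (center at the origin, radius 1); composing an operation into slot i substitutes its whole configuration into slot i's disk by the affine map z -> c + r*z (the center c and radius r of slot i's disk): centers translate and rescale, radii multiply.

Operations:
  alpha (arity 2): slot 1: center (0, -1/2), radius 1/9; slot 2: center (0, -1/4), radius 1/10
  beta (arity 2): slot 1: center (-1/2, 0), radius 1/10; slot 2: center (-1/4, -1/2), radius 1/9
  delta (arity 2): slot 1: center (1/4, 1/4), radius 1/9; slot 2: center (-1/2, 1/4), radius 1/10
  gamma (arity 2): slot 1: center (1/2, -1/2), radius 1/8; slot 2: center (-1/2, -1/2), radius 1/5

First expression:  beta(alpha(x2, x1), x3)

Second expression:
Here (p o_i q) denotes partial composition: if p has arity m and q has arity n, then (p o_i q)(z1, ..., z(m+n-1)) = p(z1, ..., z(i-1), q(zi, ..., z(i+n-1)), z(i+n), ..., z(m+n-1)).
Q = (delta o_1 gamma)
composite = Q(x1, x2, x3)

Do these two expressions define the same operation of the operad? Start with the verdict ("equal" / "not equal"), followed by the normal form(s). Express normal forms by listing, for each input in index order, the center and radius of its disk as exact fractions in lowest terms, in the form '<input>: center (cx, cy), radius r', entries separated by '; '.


not equal; the first gives x1: center (-1/2, -1/40), radius 1/100; x2: center (-1/2, -1/20), radius 1/90; x3: center (-1/4, -1/2), radius 1/9 and the second x1: center (11/36, 7/36), radius 1/72; x2: center (7/36, 7/36), radius 1/45; x3: center (-1/2, 1/4), radius 1/10

Reducing the first expression gives x1: center (-1/2, -1/40), radius 1/100; x2: center (-1/2, -1/20), radius 1/90; x3: center (-1/4, -1/2), radius 1/9
Reducing the second expression gives x1: center (11/36, 7/36), radius 1/72; x2: center (7/36, 7/36), radius 1/45; x3: center (-1/2, 1/4), radius 1/10
Different reductions; not equal.


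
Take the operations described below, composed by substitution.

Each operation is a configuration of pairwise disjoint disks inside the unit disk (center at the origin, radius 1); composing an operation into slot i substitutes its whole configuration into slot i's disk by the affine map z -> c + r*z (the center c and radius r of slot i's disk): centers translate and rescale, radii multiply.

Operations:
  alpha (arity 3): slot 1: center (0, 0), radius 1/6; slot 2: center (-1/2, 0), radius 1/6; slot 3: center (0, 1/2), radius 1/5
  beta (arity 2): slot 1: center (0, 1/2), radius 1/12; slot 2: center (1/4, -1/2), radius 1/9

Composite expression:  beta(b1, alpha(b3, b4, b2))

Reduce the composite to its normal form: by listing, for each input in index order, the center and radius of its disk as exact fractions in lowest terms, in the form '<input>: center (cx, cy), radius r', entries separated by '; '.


b1: center (0, 1/2), radius 1/12; b2: center (1/4, -4/9), radius 1/45; b3: center (1/4, -1/2), radius 1/54; b4: center (7/36, -1/2), radius 1/54

Only the slot chain above each b matters under beta; compose those maps.
b1 passes through 1 substitution, ending at center (0, 1/2), radius 1/12
b3 passes through 2 substitutions, ending at center (1/4, -1/2), radius 1/54
b4 passes through 2 substitutions, ending at center (7/36, -1/2), radius 1/54
b2 passes through 2 substitutions, ending at center (1/4, -4/9), radius 1/45


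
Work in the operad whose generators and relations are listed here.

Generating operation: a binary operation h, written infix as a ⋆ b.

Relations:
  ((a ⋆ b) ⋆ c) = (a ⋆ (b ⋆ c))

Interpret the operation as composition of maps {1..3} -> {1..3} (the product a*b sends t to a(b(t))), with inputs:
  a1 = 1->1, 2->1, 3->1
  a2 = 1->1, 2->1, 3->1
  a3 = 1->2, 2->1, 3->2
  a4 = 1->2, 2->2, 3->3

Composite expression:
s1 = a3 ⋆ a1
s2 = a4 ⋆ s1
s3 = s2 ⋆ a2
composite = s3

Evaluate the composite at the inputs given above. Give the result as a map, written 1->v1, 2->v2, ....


1->2, 2->2, 3->2

(a3 ⋆ a1) = 1->2, 2->2, 3->2
(a4 ⋆ (a3 ⋆ a1)) = 1->2, 2->2, 3->2
((a4 ⋆ (a3 ⋆ a1)) ⋆ a2) = 1->2, 2->2, 3->2


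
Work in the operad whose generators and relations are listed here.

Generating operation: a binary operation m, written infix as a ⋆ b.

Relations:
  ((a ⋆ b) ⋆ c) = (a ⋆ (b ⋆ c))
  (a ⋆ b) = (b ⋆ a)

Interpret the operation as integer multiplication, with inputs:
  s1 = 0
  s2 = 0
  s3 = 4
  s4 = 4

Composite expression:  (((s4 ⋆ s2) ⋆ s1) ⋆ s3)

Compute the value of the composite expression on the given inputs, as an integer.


0

(s4 ⋆ s2) = 0
((s4 ⋆ s2) ⋆ s1) = 0
(((s4 ⋆ s2) ⋆ s1) ⋆ s3) = 0


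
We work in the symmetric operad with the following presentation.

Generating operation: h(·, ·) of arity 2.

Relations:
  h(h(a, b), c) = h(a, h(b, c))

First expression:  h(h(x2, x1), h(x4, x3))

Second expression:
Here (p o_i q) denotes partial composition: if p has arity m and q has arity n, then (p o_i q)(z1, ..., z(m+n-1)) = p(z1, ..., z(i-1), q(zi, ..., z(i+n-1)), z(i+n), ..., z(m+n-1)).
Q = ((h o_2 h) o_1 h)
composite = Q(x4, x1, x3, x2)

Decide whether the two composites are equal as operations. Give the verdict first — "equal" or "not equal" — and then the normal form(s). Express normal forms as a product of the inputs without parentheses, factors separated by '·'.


not equal; first: x2 · x1 · x4 · x3; second: x4 · x1 · x3 · x2

The first expression reduces to x2 · x1 · x4 · x3
The second expression reduces to x4 · x1 · x3 · x2
The normal forms differ: not equal.


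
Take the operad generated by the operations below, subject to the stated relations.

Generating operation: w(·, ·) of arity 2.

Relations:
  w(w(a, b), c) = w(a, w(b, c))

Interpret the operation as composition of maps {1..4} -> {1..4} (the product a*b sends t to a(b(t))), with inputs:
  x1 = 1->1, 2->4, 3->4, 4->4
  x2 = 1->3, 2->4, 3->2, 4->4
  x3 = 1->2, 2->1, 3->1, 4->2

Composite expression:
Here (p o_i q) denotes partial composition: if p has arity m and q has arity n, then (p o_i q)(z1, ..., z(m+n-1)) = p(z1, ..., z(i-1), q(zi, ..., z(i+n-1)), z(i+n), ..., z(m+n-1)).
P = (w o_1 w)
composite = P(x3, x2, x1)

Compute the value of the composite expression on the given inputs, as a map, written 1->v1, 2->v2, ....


1->1, 2->2, 3->2, 4->2

w(x3, x2) = 1->1, 2->2, 3->1, 4->2
w(w(x3, x2), x1) = 1->1, 2->2, 3->2, 4->2


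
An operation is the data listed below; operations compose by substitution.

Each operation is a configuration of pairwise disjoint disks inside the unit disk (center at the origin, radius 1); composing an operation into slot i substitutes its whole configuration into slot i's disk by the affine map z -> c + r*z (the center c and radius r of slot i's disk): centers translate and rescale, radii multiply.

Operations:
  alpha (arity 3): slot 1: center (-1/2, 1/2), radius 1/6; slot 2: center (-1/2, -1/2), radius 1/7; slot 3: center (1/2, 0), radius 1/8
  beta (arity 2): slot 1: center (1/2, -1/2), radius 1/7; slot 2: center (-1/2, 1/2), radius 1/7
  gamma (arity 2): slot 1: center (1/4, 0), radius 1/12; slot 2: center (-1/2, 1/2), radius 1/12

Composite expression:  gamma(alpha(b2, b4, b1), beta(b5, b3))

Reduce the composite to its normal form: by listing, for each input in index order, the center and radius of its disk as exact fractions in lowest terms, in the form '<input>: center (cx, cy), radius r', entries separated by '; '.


b1: center (7/24, 0), radius 1/96; b2: center (5/24, 1/24), radius 1/72; b3: center (-13/24, 13/24), radius 1/84; b4: center (5/24, -1/24), radius 1/84; b5: center (-11/24, 11/24), radius 1/84

Each b-disk chains the slot maps above it in gamma; radii multiply.
b2 passes through 2 substitutions, ending at center (5/24, 1/24), radius 1/72
b4 passes through 2 substitutions, ending at center (5/24, -1/24), radius 1/84
b1 passes through 2 substitutions, ending at center (7/24, 0), radius 1/96
b5 passes through 2 substitutions, ending at center (-11/24, 11/24), radius 1/84
b3 passes through 2 substitutions, ending at center (-13/24, 13/24), radius 1/84


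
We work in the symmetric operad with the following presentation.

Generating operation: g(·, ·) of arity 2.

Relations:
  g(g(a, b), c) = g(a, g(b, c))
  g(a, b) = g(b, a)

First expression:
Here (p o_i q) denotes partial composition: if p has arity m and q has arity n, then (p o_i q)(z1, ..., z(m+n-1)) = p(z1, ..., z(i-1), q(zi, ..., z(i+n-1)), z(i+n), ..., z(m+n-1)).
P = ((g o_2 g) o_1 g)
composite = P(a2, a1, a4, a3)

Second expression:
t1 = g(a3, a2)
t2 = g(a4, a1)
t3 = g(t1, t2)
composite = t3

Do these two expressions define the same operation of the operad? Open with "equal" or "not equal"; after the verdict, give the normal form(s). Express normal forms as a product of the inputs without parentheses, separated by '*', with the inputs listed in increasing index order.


equal; both compose to a1 * a2 * a3 * a4

Normal form of the first expression: a1 * a2 * a3 * a4
Normal form of the second expression: a1 * a2 * a3 * a4
Identical normal forms: equal.


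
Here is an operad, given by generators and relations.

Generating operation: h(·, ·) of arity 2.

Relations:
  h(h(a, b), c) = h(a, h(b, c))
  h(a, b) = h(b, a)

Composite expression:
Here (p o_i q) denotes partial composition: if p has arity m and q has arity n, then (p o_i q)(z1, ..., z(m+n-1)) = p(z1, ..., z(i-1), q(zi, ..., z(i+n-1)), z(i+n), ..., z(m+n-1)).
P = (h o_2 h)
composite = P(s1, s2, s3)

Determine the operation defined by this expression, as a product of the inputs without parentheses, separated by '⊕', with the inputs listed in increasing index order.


s1 ⊕ s2 ⊕ s3

Key point: h commutes, so take the s-inputs in any fixed order.
h(s2, s3) collapses to s2 ⊕ s3
h(s1, h(s2, s3)) collapses to s1 ⊕ s2 ⊕ s3
sorting the factors by input index: s1 ⊕ s2 ⊕ s3


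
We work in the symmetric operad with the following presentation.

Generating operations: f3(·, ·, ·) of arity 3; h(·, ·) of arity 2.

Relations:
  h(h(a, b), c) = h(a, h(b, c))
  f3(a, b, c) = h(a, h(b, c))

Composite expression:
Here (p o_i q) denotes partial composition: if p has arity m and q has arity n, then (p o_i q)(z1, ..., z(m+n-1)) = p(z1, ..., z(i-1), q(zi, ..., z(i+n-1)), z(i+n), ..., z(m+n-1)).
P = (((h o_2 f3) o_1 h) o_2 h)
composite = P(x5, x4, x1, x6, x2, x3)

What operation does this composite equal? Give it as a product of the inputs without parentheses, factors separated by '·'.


x5 · x4 · x1 · x6 · x2 · x3

Under associativity of h, the answer is the x's in reading order.
h(x4, x1) reduces to x4 · x1
h(x5, h(x4, x1)) reduces to x5 · x4 · x1
f3(x6, x2, x3) reduces to x6 · x2 · x3
h(h(x5, h(x4, x1)), f3(x6, x2, x3)) reduces to x5 · x4 · x1 · x6 · x2 · x3


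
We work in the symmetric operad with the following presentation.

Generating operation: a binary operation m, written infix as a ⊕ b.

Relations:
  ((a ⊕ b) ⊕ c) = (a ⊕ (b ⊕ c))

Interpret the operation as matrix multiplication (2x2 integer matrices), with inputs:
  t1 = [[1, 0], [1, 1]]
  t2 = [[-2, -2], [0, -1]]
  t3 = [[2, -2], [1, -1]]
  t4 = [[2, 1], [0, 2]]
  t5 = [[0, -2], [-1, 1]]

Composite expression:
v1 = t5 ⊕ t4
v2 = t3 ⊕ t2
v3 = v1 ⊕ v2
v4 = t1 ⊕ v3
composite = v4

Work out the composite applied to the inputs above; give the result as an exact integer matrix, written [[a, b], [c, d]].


[[8, 4], [14, 7]]

(t5 ⊕ t4) = [[0, -4], [-2, 1]]
(t3 ⊕ t2) = [[-4, -2], [-2, -1]]
((t5 ⊕ t4) ⊕ (t3 ⊕ t2)) = [[8, 4], [6, 3]]
(t1 ⊕ ((t5 ⊕ t4) ⊕ (t3 ⊕ t2))) = [[8, 4], [14, 7]]


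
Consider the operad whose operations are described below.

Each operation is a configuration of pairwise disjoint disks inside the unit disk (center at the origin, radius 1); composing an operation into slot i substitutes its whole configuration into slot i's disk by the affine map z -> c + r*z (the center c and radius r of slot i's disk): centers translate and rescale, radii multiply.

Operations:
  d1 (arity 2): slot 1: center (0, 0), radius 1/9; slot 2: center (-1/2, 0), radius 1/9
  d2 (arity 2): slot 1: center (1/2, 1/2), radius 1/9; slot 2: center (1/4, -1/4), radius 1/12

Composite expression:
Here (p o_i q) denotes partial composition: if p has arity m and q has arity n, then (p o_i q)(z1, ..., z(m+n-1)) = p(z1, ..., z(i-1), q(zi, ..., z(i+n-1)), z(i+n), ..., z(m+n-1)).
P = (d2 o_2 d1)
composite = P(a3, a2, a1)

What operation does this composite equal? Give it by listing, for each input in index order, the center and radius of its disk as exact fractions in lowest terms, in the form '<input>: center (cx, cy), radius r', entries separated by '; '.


a1: center (5/24, -1/4), radius 1/108; a2: center (1/4, -1/4), radius 1/108; a3: center (1/2, 1/2), radius 1/9

Follow each a-input down from d2: c' goes to c + r*c', radius to r*r'.
input a3: composing its 1 substitution step yields center (1/2, 1/2), radius 1/9
input a2: composing its 2 substitution steps yields center (1/4, -1/4), radius 1/108
input a1: composing its 2 substitution steps yields center (5/24, -1/4), radius 1/108


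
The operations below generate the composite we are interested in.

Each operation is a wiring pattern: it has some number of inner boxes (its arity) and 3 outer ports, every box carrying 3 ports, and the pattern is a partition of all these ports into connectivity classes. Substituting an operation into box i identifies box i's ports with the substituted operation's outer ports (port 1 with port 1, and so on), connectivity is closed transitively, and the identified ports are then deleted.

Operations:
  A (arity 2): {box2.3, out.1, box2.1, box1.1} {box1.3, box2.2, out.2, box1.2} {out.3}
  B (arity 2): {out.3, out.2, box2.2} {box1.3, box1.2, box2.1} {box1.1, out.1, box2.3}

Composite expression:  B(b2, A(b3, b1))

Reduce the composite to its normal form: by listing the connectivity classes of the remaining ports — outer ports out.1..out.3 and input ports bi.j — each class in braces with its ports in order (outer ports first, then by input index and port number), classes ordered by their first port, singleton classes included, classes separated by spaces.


{out.1, b2.1} {out.2, out.3, b1.2, b3.2, b3.3} {b1.1, b1.3, b2.2, b2.3, b3.1}

Reachability decides: close wires over B-identified ports.
after A, the pattern on (b3, b1) reads {out.1, b1.1, b1.3, b3.1} {out.2, b1.2, b3.2, b3.3} {out.3} (out.j = its outer ports)
after B, the pattern on (b2, b3, b1) reads {out.1, b2.1} {out.2, out.3, b1.2, b3.2, b3.3} {b1.1, b1.3, b2.2, b2.3, b3.1} (out.j = its outer ports)


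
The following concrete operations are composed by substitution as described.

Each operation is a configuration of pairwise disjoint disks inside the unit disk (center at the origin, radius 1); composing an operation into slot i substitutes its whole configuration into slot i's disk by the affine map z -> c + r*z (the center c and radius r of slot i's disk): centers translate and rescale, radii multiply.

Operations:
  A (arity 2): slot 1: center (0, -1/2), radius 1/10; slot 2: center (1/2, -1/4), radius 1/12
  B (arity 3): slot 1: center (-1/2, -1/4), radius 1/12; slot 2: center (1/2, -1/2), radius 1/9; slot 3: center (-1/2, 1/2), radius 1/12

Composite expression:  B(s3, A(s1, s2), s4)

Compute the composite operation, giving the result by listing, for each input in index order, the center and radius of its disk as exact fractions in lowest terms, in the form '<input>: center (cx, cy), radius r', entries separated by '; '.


s1: center (1/2, -5/9), radius 1/90; s2: center (5/9, -19/36), radius 1/108; s3: center (-1/2, -1/4), radius 1/12; s4: center (-1/2, 1/2), radius 1/12

Nesting under B composes maps z -> c + r*z down each s-path.
input s3: composing its 1 substitution step yields center (-1/2, -1/4), radius 1/12
input s1: composing its 2 substitution steps yields center (1/2, -5/9), radius 1/90
input s2: composing its 2 substitution steps yields center (5/9, -19/36), radius 1/108
input s4: composing its 1 substitution step yields center (-1/2, 1/2), radius 1/12


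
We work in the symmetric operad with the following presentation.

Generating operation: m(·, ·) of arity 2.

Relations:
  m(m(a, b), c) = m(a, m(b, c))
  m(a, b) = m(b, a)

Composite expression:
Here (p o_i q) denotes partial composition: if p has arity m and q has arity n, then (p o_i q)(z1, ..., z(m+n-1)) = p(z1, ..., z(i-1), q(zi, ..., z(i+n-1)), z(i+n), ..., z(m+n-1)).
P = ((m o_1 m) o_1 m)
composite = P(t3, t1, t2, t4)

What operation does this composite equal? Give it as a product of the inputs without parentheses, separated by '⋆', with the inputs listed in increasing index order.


t1 ⋆ t2 ⋆ t3 ⋆ t4

Both nesting and order wash out for m; what remains is which t's occur.
m(t3, t1) reduces to t3 ⋆ t1
m(m(t3, t1), t2) reduces to t3 ⋆ t1 ⋆ t2
m(m(m(t3, t1), t2), t4) reduces to t3 ⋆ t1 ⋆ t2 ⋆ t4
sorting the factors by input index: t1 ⋆ t2 ⋆ t3 ⋆ t4


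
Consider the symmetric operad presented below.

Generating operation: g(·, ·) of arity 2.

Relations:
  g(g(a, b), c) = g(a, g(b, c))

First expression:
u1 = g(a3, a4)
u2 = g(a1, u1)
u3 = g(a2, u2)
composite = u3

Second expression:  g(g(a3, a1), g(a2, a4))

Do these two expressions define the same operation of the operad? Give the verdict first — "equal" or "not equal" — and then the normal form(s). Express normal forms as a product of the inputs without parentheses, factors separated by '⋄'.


Reducing the first expression gives a2 ⋄ a1 ⋄ a3 ⋄ a4
Reducing the second expression gives a3 ⋄ a1 ⋄ a2 ⋄ a4
They disagree, so not equal.

not equal — first a2 ⋄ a1 ⋄ a3 ⋄ a4, second a3 ⋄ a1 ⋄ a2 ⋄ a4


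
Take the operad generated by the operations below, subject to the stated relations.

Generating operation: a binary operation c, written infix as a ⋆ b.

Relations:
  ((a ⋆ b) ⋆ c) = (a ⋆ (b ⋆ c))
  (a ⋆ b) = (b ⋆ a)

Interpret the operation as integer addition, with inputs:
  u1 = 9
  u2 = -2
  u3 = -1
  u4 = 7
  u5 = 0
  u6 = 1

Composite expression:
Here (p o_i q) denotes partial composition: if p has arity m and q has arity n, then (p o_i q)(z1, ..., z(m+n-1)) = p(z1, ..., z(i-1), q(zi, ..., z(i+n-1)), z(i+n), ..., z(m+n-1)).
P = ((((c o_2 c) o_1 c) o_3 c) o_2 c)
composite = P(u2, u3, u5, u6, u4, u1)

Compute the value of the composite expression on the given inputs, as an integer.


14

(u3 ⋆ u5) = -1
(u2 ⋆ (u3 ⋆ u5)) = -3
(u6 ⋆ u4) = 8
((u6 ⋆ u4) ⋆ u1) = 17
((u2 ⋆ (u3 ⋆ u5)) ⋆ ((u6 ⋆ u4) ⋆ u1)) = 14


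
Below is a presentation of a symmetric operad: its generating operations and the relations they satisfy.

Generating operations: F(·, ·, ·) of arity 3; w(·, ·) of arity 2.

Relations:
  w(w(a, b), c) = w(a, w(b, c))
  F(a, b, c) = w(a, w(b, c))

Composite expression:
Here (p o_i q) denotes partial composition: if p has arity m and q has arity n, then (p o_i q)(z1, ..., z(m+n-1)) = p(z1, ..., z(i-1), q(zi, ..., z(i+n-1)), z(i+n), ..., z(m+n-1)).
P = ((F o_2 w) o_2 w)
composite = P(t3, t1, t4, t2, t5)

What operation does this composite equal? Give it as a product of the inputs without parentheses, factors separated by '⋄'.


t3 ⋄ t1 ⋄ t4 ⋄ t2 ⋄ t5

Associativity of F dissolves the nesting; only the t-input order survives.
w(t1, t4) spells out as t1 ⋄ t4
w(w(t1, t4), t2) spells out as t1 ⋄ t4 ⋄ t2
F(t3, w(w(t1, t4), t2), t5) spells out as t3 ⋄ t1 ⋄ t4 ⋄ t2 ⋄ t5
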